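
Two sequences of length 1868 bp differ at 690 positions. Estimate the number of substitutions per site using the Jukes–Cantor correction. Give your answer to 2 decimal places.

p = 690/1868 ≈ 0.369379.
d = −(3/4) ln(1 − 4p/3) = −0.75 ln(1 − 0.492505) = −0.75 ln(0.507495)
  = −0.75 × (-0.678268) = 0.508701 substitutions/site.

0.51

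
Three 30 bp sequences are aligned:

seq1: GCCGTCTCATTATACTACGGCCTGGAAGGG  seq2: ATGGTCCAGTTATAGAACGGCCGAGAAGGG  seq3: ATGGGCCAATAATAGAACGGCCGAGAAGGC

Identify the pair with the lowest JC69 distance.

seq2 and seq3

seq1–seq2: 10/30 differ, p = 0.333, d = 0.441.
seq1–seq3: 12/30 differ, p = 0.400, d = 0.572.
seq2–seq3: 4/30 differ, p = 0.133, d = 0.147.
The smallest distance is between seq2 and seq3.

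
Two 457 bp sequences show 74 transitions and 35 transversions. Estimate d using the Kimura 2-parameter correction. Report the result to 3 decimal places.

P = 74/457 ≈ 0.161926 and Q = 35/457 ≈ 0.076586.
Under the Kimura two-parameter model, d = −½ ln(1 − 2P − Q) − ¼ ln(1 − 2Q).
1 − 2P − Q = 0.599562, giving −½ ln(0.599562) = 0.255778.
1 − 2Q = 0.846828, giving −¼ ln(0.846828) = 0.041564.
d = 0.255778 + 0.041564 = 0.297342.

0.297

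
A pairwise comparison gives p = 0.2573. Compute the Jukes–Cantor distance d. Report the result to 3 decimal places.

0.315

d = −(3/4) ln(1 − 4p/3) = −0.75 ln(1 − 0.343067) = −0.75 ln(0.656933)
  = −0.75 × (-0.420173) = 0.315130 substitutions/site.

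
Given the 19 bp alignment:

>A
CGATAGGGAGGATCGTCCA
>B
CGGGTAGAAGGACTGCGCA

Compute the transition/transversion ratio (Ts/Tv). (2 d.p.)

Transitions are A↔G and C↔T; transversions are all other mismatches.
Transitions: 6. Transversions: 3.
R = 6/3 = 2.00.

2.00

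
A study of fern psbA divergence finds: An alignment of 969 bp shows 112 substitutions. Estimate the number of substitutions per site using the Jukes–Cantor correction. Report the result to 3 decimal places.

0.126

p = 112/969 ≈ 0.115583.
d = −(3/4) ln(1 − 4p/3) = −0.75 ln(1 − 0.154111) = −0.75 ln(0.845889)
  = −0.75 × (-0.167367) = 0.125525 substitutions/site.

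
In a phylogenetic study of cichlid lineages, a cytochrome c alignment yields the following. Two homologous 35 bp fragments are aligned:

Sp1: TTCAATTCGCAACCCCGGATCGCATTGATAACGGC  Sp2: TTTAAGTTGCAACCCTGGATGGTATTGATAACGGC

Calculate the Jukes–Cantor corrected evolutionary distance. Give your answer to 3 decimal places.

0.195

The sequences differ at 6 of 35 sites (3, 6, 8, 16, 21, 23), so p = 6/35 ≈ 0.171429.
d = −(3/4) ln(1 − 4p/3) = −0.75 ln(1 − 0.228572) = −0.75 ln(0.771428)
  = −0.75 × (-0.259512) = 0.194634 substitutions/site.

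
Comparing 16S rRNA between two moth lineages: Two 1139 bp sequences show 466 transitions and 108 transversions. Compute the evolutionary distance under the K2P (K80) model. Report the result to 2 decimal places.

P = 466/1139 ≈ 0.409131 and Q = 108/1139 ≈ 0.09482.
Under the Kimura two-parameter model, d = −½ ln(1 − 2P − Q) − ¼ ln(1 − 2Q).
1 − 2P − Q = 0.086918, giving −½ ln(0.086918) = 1.221395.
1 − 2Q = 0.81036, giving −¼ ln(0.81036) = 0.052569.
d = 1.221395 + 0.052569 = 1.273964.

1.27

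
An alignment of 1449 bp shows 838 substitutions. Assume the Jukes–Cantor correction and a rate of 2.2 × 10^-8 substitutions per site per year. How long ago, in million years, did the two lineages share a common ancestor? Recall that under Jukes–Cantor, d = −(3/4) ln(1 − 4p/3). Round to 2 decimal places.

25.13

p = 838/1449 ≈ 0.57833.
d = −(3/4) ln(1 − 4p/3) = −0.75 ln(1 − 0.771107) = −0.75 ln(0.228893)
  = −0.75 × (-1.474501) = 1.105876 substitutions/site.
Under a molecular clock d = 2μt, so t = d/(2μ) = 1.105876 / (2 × 2.2 × 10^-8) = 25.13 million years.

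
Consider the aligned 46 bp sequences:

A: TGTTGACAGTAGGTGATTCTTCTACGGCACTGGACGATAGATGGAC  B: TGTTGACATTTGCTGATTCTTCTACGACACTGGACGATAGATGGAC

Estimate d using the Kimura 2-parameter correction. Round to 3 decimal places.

0.092

Of 46 sites, 1 differences are transitions and 3 are transversions, so P = 1/46 ≈ 0.021739 and Q = 3/46 ≈ 0.065217.
Under the Kimura two-parameter model, d = −½ ln(1 − 2P − Q) − ¼ ln(1 − 2Q).
1 − 2P − Q = 0.891305, giving −½ ln(0.891305) = 0.057534.
1 − 2Q = 0.869566, giving −¼ ln(0.869566) = 0.034940.
d = 0.057534 + 0.034940 = 0.092474.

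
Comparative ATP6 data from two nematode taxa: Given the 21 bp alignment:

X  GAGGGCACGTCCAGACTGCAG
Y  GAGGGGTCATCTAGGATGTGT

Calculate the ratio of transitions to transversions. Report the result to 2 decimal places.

Transitions are A↔G and C↔T; transversions are all other mismatches.
Transitions: 5. Transversions: 4.
R = 5/4 = 1.25.

1.25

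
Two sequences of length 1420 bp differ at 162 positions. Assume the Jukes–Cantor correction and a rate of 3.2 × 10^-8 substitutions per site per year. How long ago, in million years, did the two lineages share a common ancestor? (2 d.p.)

p = 162/1420 ≈ 0.114085.
d = −(3/4) ln(1 − 4p/3) = −0.75 ln(1 − 0.152113) = −0.75 ln(0.847887)
  = −0.75 × (-0.165008) = 0.123756 substitutions/site.
Under a molecular clock d = 2μt, so t = d/(2μ) = 0.123756 / (2 × 3.2 × 10^-8) = 1.93 million years.

1.93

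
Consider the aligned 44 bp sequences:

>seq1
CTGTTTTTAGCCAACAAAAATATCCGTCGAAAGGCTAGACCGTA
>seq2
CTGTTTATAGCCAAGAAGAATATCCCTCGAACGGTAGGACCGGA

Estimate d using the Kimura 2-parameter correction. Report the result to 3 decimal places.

0.239

Of 44 sites, 3 differences are transitions and 6 are transversions, so P = 3/44 ≈ 0.068182 and Q = 6/44 ≈ 0.136364.
Under the Kimura two-parameter model, d = −½ ln(1 − 2P − Q) − ¼ ln(1 − 2Q).
1 − 2P − Q = 0.727272, giving −½ ln(0.727272) = 0.159227.
1 − 2Q = 0.727272, giving −¼ ln(0.727272) = 0.079614.
d = 0.159227 + 0.079614 = 0.238841.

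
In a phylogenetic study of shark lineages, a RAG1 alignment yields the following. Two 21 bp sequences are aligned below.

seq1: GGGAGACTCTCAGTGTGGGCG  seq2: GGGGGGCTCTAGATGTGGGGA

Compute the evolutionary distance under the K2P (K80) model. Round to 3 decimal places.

0.476

Of 21 sites, 5 differences are transitions and 2 are transversions, so P = 5/21 ≈ 0.238095 and Q = 2/21 ≈ 0.095238.
Under the Kimura two-parameter model, d = −½ ln(1 − 2P − Q) − ¼ ln(1 − 2Q).
1 − 2P − Q = 0.428572, giving −½ ln(0.428572) = 0.423648.
1 − 2Q = 0.809524, giving −¼ ln(0.809524) = 0.052827.
d = 0.423648 + 0.052827 = 0.476475.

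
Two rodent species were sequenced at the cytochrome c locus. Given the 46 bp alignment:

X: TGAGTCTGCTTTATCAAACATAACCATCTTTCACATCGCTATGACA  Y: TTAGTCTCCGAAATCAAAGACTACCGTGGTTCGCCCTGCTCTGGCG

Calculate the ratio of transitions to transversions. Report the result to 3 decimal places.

Transitions are A↔G and C↔T; transversions are all other mismatches.
Transitions: 7. Transversions: 11.
R = 7/11 = 0.636363… ≈ 0.636 (to 3 d.p.).

0.636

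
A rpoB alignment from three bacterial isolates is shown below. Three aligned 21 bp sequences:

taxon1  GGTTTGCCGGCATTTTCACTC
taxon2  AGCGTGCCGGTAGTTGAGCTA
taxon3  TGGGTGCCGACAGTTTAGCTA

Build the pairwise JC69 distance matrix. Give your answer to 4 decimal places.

d(taxon1,taxon2) = 0.6355, d(taxon1,taxon3) = 0.5319, d(taxon2,taxon3) = 0.2865

taxon1–taxon2: 9/21 sites differ → p ≈ 0.428571, d = −0.75 ln(1 − 0.571428) = 0.635472 ≈ 0.6355.
taxon1–taxon3: 8/21 sites differ → p ≈ 0.380952, d = −0.75 ln(1 − 0.507936) = 0.531860 ≈ 0.5319.
taxon2–taxon3: 5/21 sites differ → p ≈ 0.238095, d = −0.75 ln(1 − 0.31746) = 0.286451 ≈ 0.2865.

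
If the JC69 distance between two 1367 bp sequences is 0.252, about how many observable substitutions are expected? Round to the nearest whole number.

Invert JC69: p = (3/4)(1 − e^(−4d/3)) = 0.75 × (1 − e^(-0.336)) = 0.75 × (1 − 0.714623) = 0.214033.
Expected differing sites = pL ≈ 0.214033 × 1367 = 292.583111 ≈ 293.

293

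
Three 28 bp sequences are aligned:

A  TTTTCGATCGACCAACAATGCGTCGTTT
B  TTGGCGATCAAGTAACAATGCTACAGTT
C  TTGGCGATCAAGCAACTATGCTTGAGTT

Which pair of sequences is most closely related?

B and C

A–B: 9/28 differ, p = 0.321, d = 0.420.
A–C: 9/28 differ, p = 0.321, d = 0.420.
B–C: 4/28 differ, p = 0.143, d = 0.158.
The smallest distance is between B and C.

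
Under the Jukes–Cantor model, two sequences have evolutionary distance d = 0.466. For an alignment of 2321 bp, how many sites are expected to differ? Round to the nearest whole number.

Invert JC69: p = (3/4)(1 − e^(−4d/3)) = 0.75 × (1 − e^(-0.621333)) = 0.75 × (1 − 0.537228) = 0.347079.
Expected differing sites = pL ≈ 0.347079 × 2321 = 805.570359 ≈ 806.

806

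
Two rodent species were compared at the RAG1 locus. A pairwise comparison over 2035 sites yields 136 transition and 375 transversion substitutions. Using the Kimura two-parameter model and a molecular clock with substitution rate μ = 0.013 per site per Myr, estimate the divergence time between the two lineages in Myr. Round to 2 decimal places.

P = 136/2035 ≈ 0.06683 and Q = 375/2035 ≈ 0.184275.
Under the Kimura two-parameter model, d = −½ ln(1 − 2P − Q) − ¼ ln(1 − 2Q).
1 − 2P − Q = 0.682065, giving −½ ln(0.682065) = 0.191315.
1 − 2Q = 0.63145, giving −¼ ln(0.63145) = 0.114934.
d = 0.191315 + 0.114934 = 0.306249.
Under a molecular clock d = 2μt, so t = d/(2μ) = 0.306249 / (2 × 0.013) = 11.78 Myr.

11.78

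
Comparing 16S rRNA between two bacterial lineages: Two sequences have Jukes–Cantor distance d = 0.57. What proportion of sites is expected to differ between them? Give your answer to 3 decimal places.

p = (3/4)(1 − e^(−4d/3)) = 0.75 × (1 − e^(-0.76)) = 0.75 × (1 − 0.467666) = 0.399251.

0.399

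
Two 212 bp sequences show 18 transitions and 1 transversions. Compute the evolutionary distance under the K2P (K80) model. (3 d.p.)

0.098

P = 18/212 ≈ 0.084906 and Q = 1/212 ≈ 0.004717.
Under the Kimura two-parameter model, d = −½ ln(1 − 2P − Q) − ¼ ln(1 − 2Q).
1 − 2P − Q = 0.825471, giving −½ ln(0.825471) = 0.095901.
1 − 2Q = 0.990566, giving −¼ ln(0.990566) = 0.002370.
d = 0.095901 + 0.002370 = 0.098271.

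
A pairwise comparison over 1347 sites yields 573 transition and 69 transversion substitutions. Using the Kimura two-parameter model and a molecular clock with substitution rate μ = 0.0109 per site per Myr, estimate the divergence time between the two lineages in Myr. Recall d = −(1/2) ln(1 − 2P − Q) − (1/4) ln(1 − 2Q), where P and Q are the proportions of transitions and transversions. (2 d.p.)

P = 573/1347 ≈ 0.42539 and Q = 69/1347 ≈ 0.051225.
Under the Kimura two-parameter model, d = −½ ln(1 − 2P − Q) − ¼ ln(1 − 2Q).
1 − 2P − Q = 0.097995, giving −½ ln(0.097995) = 1.161419.
1 − 2Q = 0.89755, giving −¼ ln(0.89755) = 0.027022.
d = 1.161419 + 0.027022 = 1.188441.
Under a molecular clock d = 2μt, so t = d/(2μ) = 1.188441 / (2 × 0.0109) = 54.52 Myr.

54.52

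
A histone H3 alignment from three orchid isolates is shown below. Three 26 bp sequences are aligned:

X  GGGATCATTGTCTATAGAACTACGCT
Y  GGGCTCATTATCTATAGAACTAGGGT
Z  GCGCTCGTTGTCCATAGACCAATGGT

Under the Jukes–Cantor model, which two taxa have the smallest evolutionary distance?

X and Y

X–Y: 4/26 differ, p = 0.154, d = 0.172.
X–Z: 8/26 differ, p = 0.308, d = 0.396.
Y–Z: 7/26 differ, p = 0.269, d = 0.334.
The smallest distance is between X and Y.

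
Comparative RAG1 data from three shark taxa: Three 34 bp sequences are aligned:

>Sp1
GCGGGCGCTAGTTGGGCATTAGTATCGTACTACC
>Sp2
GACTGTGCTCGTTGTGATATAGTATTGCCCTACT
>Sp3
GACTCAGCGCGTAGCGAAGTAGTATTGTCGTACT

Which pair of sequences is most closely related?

Sp1–Sp2: 13/34 differ, p = 0.382, d = 0.535.
Sp1–Sp3: 15/34 differ, p = 0.441, d = 0.665.
Sp2–Sp3: 9/34 differ, p = 0.265, d = 0.326.
The smallest distance is between Sp2 and Sp3.

Sp2 and Sp3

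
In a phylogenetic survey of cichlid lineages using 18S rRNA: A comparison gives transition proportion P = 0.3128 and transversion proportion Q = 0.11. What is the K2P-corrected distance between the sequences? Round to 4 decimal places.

0.7273

Under the Kimura two-parameter model, d = −½ ln(1 − 2P − Q) − ¼ ln(1 − 2Q).
1 − 2P − Q = 0.2644, giving −½ ln(0.2644) = 0.665146.
1 − 2Q = 0.78, giving −¼ ln(0.78) = 0.062115.
d = 0.665146 + 0.062115 = 0.727261.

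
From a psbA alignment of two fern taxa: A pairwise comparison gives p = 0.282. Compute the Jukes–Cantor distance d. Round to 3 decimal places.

d = −(3/4) ln(1 − 4p/3) = −0.75 ln(1 − 0.376) = −0.75 ln(0.624)
  = −0.75 × (-0.471605) = 0.353704 substitutions/site.

0.354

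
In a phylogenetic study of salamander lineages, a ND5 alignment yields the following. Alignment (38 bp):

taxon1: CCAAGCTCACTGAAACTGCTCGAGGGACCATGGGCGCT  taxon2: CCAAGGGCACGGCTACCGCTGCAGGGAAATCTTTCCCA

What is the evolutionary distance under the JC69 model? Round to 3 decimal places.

The sequences differ at 17 of 38 sites, so p = 17/38 ≈ 0.447368.
d = −(3/4) ln(1 − 4p/3) = −0.75 ln(1 − 0.596491) = −0.75 ln(0.403509)
  = −0.75 × (-0.907556) = 0.680667 substitutions/site.

0.681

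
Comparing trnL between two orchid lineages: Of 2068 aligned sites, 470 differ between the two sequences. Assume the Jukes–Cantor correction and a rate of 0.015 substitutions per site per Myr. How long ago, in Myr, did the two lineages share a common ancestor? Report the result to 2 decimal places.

p = 470/2068 ≈ 0.227273.
d = −(3/4) ln(1 − 4p/3) = −0.75 ln(1 − 0.303031) = −0.75 ln(0.696969)
  = −0.75 × (-0.361014) = 0.270761 substitutions/site.
Under a molecular clock d = 2μt, so t = d/(2μ) = 0.270761 / (2 × 0.015) = 9.03 Myr.

9.03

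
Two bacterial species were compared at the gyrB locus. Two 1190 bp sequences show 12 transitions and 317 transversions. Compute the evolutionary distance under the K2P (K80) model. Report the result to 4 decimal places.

0.3591

P = 12/1190 ≈ 0.010084 and Q = 317/1190 ≈ 0.266387.
Under the Kimura two-parameter model, d = −½ ln(1 − 2P − Q) − ¼ ln(1 − 2Q).
1 − 2P − Q = 0.713445, giving −½ ln(0.713445) = 0.168825.
1 − 2Q = 0.467226, giving −¼ ln(0.467226) = 0.190236.
d = 0.168825 + 0.190236 = 0.359061.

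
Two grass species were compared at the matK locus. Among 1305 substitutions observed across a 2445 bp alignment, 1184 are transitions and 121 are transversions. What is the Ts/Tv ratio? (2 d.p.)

9.79

R = 1184/121 = 9.785123… ≈ 9.79 (to 2 d.p.).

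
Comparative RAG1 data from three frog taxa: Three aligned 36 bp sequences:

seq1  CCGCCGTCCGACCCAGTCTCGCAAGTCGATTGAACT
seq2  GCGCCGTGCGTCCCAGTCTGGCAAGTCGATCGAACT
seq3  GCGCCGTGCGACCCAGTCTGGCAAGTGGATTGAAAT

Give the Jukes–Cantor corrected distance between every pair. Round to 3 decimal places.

d(seq1,seq2) = 0.154, d(seq1,seq3) = 0.154, d(seq2,seq3) = 0.120

seq1–seq2: 5/36 sites differ → p ≈ 0.138889, d = −0.75 ln(1 − 0.185185) = 0.153596 ≈ 0.154.
seq1–seq3: 5/36 sites differ → p ≈ 0.138889, d = −0.75 ln(1 − 0.185185) = 0.153596 ≈ 0.154.
seq2–seq3: 4/36 sites differ → p ≈ 0.111111, d = −0.75 ln(1 − 0.148148) = 0.120257 ≈ 0.120.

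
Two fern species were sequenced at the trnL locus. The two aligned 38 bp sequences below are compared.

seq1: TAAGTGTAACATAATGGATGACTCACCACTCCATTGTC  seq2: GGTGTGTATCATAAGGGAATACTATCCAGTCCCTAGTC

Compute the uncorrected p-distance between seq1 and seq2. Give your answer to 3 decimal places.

0.316

The sequences differ at 12 of 38 positions.
p = 12/38 = 0.315789… ≈ 0.316 (to 3 d.p.).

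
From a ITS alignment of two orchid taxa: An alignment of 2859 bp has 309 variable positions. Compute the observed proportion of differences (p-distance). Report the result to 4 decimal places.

p = 309/2859 = 0.108079… ≈ 0.1081 (to 4 d.p.).

0.1081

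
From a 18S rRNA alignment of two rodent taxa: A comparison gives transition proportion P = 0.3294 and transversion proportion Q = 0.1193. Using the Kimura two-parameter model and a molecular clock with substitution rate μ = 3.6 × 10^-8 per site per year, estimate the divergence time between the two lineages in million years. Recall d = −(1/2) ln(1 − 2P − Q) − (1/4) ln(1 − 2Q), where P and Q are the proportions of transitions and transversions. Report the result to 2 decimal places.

11.40

Under the Kimura two-parameter model, d = −½ ln(1 − 2P − Q) − ¼ ln(1 − 2Q).
1 − 2P − Q = 0.2219, giving −½ ln(0.2219) = 0.752764.
1 − 2Q = 0.7614, giving −¼ ln(0.7614) = 0.068149.
d = 0.752764 + 0.068149 = 0.820913.
Under a molecular clock d = 2μt, so t = d/(2μ) = 0.820913 / (2 × 3.6 × 10^-8) = 11.40 million years.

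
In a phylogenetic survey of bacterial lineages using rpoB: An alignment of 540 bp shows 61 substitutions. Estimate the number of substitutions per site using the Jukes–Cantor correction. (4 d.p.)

p = 61/540 ≈ 0.112963.
d = −(3/4) ln(1 − 4p/3) = −0.75 ln(1 − 0.150617) = −0.75 ln(0.849383)
  = −0.75 × (-0.163245) = 0.122434 substitutions/site.

0.1224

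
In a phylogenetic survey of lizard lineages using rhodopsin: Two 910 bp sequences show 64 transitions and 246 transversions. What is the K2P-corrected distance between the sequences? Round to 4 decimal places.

P = 64/910 ≈ 0.07033 and Q = 246/910 ≈ 0.27033.
Under the Kimura two-parameter model, d = −½ ln(1 − 2P − Q) − ¼ ln(1 − 2Q).
1 − 2P − Q = 0.58901, giving −½ ln(0.58901) = 0.264656.
1 − 2Q = 0.45934, giving −¼ ln(0.45934) = 0.194491.
d = 0.264656 + 0.194491 = 0.459147.

0.4591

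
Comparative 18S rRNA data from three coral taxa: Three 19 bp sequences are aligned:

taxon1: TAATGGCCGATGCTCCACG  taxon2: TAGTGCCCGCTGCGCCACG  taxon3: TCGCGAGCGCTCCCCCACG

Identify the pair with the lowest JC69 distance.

taxon1–taxon2: 4/19 differ, p = 0.211, d = 0.247.
taxon1–taxon3: 8/19 differ, p = 0.421, d = 0.618.
taxon2–taxon3: 6/19 differ, p = 0.316, d = 0.410.
The smallest distance is between taxon1 and taxon2.

taxon1 and taxon2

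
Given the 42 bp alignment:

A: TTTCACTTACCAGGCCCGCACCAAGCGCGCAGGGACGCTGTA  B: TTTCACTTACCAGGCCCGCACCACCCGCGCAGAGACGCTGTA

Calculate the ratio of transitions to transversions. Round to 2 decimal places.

Transitions are A↔G and C↔T; transversions are all other mismatches.
Transitions: 1. Transversions: 2.
R = 1/2 = 0.50.

0.50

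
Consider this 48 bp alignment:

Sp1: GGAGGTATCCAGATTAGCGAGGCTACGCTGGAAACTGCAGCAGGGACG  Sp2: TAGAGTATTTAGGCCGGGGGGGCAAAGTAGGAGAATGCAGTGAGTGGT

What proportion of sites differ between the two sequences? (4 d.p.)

0.5208

The sequences differ at 25 of 48 positions.
p = 25/48 = 0.520833… ≈ 0.5208 (to 4 d.p.).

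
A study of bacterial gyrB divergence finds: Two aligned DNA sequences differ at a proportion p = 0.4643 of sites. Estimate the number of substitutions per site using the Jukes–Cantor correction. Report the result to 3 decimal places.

d = −(3/4) ln(1 − 4p/3) = −0.75 ln(1 − 0.619067) = −0.75 ln(0.380933)
  = −0.75 × (-0.965132) = 0.723849 substitutions/site.

0.724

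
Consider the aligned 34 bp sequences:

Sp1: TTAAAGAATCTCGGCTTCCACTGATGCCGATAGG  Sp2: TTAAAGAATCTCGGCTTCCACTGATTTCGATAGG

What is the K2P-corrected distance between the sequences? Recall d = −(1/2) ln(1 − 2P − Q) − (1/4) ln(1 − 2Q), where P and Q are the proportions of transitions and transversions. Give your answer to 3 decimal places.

Of 34 sites, 1 differences are transitions and 1 are transversions, so P = 1/34 ≈ 0.029412 and Q = 1/34 ≈ 0.029412.
Under the Kimura two-parameter model, d = −½ ln(1 − 2P − Q) − ¼ ln(1 − 2Q).
1 − 2P − Q = 0.911764, giving −½ ln(0.911764) = 0.046187.
1 − 2Q = 0.941176, giving −¼ ln(0.941176) = 0.015156.
d = 0.046187 + 0.015156 = 0.061343.

0.061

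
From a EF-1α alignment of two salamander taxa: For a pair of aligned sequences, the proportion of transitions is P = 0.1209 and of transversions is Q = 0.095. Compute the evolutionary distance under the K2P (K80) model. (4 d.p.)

0.2580

Under the Kimura two-parameter model, d = −½ ln(1 − 2P − Q) − ¼ ln(1 − 2Q).
1 − 2P − Q = 0.6632, giving −½ ln(0.6632) = 0.205339.
1 − 2Q = 0.81, giving −¼ ln(0.81) = 0.052680.
d = 0.205339 + 0.052680 = 0.258019.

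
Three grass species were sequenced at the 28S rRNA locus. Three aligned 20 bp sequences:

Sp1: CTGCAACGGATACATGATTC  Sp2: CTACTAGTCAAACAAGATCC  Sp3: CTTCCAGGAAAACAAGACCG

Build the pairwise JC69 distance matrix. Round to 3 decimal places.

d(Sp1,Sp2) = 0.572, d(Sp1,Sp3) = 0.687, d(Sp2,Sp3) = 0.383

Sp1–Sp2: 8/20 sites differ → p = 0.4, d = −0.75 ln(1 − 0.533333) = 0.571605 ≈ 0.572.
Sp1–Sp3: 9/20 sites differ → p = 0.45, d = −0.75 ln(1 − 0.6) = 0.687218 ≈ 0.687.
Sp2–Sp3: 6/20 sites differ → p = 0.3, d = −0.75 ln(1 − 0.4) = 0.383119 ≈ 0.383.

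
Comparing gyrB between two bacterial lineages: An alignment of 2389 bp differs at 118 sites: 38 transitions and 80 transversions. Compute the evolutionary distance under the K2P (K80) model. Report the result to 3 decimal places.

P = 38/2389 ≈ 0.015906 and Q = 80/2389 ≈ 0.033487.
Under the Kimura two-parameter model, d = −½ ln(1 − 2P − Q) − ¼ ln(1 − 2Q).
1 − 2P − Q = 0.934701, giving −½ ln(0.934701) = 0.033764.
1 − 2Q = 0.933026, giving −¼ ln(0.933026) = 0.017331.
d = 0.033764 + 0.017331 = 0.051095.

0.051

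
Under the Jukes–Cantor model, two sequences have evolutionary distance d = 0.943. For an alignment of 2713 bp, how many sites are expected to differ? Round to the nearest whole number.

Invert JC69: p = (3/4)(1 − e^(−4d/3)) = 0.75 × (1 − e^(-1.257333)) = 0.75 × (1 − 0.284412) = 0.536691.
Expected differing sites = pL ≈ 0.536691 × 2713 = 1456.042683 ≈ 1456.

1456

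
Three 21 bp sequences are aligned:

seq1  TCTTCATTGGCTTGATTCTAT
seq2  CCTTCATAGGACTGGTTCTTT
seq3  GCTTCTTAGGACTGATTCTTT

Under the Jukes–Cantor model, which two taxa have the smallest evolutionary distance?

seq2 and seq3

seq1–seq2: 6/21 differ, p = 0.286, d = 0.360.
seq1–seq3: 6/21 differ, p = 0.286, d = 0.360.
seq2–seq3: 3/21 differ, p = 0.143, d = 0.158.
The smallest distance is between seq2 and seq3.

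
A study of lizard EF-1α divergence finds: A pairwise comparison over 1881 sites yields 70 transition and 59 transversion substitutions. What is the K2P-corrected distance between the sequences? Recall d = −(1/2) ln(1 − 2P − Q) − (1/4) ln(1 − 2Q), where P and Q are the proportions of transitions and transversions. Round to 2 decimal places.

P = 70/1881 ≈ 0.037214 and Q = 59/1881 ≈ 0.031366.
Under the Kimura two-parameter model, d = −½ ln(1 − 2P − Q) − ¼ ln(1 − 2Q).
1 − 2P − Q = 0.894206, giving −½ ln(0.894206) = 0.055910.
1 − 2Q = 0.937268, giving −¼ ln(0.937268) = 0.016197.
d = 0.055910 + 0.016197 = 0.072107.

0.07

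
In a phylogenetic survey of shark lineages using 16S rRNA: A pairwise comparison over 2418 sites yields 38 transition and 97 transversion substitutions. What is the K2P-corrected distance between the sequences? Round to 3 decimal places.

P = 38/2418 ≈ 0.015715 and Q = 97/2418 ≈ 0.040116.
Under the Kimura two-parameter model, d = −½ ln(1 − 2P − Q) − ¼ ln(1 − 2Q).
1 − 2P − Q = 0.928454, giving −½ ln(0.928454) = 0.037117.
1 − 2Q = 0.919768, giving −¼ ln(0.919768) = 0.020908.
d = 0.037117 + 0.020908 = 0.058025.

0.058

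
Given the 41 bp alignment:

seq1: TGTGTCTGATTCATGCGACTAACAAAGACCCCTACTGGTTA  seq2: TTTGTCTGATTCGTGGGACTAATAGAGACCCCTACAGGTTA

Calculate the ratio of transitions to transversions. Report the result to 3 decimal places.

Transitions are A↔G and C↔T; transversions are all other mismatches.
Transitions: 3. Transversions: 3.
R = 3/3 = 1.000.

1.000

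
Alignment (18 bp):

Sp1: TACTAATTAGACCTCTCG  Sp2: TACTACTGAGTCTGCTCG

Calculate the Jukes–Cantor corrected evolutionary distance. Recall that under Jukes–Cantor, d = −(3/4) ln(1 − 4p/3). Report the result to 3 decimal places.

The sequences differ at 5 of 18 sites (6, 8, 11, 13, 14), so p = 5/18 ≈ 0.277778.
d = −(3/4) ln(1 − 4p/3) = −0.75 ln(1 − 0.370371) = −0.75 ln(0.629629)
  = −0.75 × (-0.462625) = 0.346969 substitutions/site.

0.347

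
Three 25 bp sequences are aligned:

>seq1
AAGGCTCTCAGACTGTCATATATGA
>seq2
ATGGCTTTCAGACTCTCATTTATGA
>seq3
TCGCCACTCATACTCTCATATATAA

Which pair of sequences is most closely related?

seq1–seq2: 4/25 differ, p = 0.160, d = 0.180.
seq1–seq3: 7/25 differ, p = 0.280, d = 0.351.
seq2–seq3: 8/25 differ, p = 0.320, d = 0.417.
The smallest distance is between seq1 and seq2.

seq1 and seq2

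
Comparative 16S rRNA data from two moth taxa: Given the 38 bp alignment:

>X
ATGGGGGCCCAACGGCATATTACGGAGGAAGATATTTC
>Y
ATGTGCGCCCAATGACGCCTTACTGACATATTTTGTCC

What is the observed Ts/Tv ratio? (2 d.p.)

Transitions are A↔G and C↔T; transversions are all other mismatches.
Transitions: 6. Transversions: 10.
R = 6/10 = 0.60.

0.60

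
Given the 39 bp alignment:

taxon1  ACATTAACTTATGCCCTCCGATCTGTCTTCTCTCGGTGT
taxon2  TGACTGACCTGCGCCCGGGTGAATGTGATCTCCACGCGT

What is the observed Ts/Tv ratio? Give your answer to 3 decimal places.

Transitions are A↔G and C↔T; transversions are all other mismatches.
Transitions: 8. Transversions: 12.
R = 8/12 = 0.666666… ≈ 0.667 (to 3 d.p.).

0.667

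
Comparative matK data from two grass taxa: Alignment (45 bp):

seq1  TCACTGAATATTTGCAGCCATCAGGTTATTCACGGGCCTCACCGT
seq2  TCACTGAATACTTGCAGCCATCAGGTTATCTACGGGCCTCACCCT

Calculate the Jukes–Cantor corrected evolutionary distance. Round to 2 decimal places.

The sequences differ at 4 of 45 sites (11, 30, 31, 44), so p = 4/45 ≈ 0.088889.
d = −(3/4) ln(1 − 4p/3) = −0.75 ln(1 − 0.118519) = −0.75 ln(0.881481)
  = −0.75 × (-0.126152) = 0.094614 substitutions/site.

0.09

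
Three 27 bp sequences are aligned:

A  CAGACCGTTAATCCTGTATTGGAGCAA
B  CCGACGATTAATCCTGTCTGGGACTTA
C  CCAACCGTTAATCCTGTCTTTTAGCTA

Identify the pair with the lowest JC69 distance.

A–B: 8/27 differ, p = 0.296, d = 0.377.
A–C: 6/27 differ, p = 0.222, d = 0.264.
B–C: 8/27 differ, p = 0.296, d = 0.377.
The smallest distance is between A and C.

A and C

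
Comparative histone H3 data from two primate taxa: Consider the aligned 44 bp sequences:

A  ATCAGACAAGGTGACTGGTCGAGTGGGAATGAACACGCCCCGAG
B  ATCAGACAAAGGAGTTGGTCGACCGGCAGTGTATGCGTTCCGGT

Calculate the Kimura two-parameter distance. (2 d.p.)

0.54

Of 44 sites, 11 differences are transitions and 5 are transversions, so P = 11/44 = 0.25 and Q = 5/44 ≈ 0.113636.
Under the Kimura two-parameter model, d = −½ ln(1 − 2P − Q) − ¼ ln(1 − 2Q).
1 − 2P − Q = 0.386364, giving −½ ln(0.386364) = 0.475488.
1 − 2Q = 0.772728, giving −¼ ln(0.772728) = 0.064457.
d = 0.475488 + 0.064457 = 0.539945.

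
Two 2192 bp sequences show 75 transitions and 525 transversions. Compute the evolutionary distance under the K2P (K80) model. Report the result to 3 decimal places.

P = 75/2192 ≈ 0.034215 and Q = 525/2192 ≈ 0.239507.
Under the Kimura two-parameter model, d = −½ ln(1 − 2P − Q) − ¼ ln(1 − 2Q).
1 − 2P − Q = 0.692063, giving −½ ln(0.692063) = 0.184039.
1 − 2Q = 0.520986, giving −¼ ln(0.520986) = 0.163008.
d = 0.184039 + 0.163008 = 0.347047.

0.347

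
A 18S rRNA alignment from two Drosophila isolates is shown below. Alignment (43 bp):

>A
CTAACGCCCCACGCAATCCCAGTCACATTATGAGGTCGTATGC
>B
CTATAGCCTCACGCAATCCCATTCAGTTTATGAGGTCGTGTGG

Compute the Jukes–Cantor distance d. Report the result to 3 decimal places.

0.214

The sequences differ at 8 of 43 sites (4, 5, 9, 22, 26, 27, 40, 43), so p = 8/43 ≈ 0.186047.
d = −(3/4) ln(1 − 4p/3) = −0.75 ln(1 − 0.248063) = −0.75 ln(0.751937)
  = −0.75 × (-0.285103) = 0.213827 substitutions/site.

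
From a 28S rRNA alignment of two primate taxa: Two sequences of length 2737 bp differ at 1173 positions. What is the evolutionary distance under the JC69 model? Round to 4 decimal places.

0.6355

p = 1173/2737 ≈ 0.428571.
d = −(3/4) ln(1 − 4p/3) = −0.75 ln(1 − 0.571428) = −0.75 ln(0.428572)
  = −0.75 × (-0.847297) = 0.635473 substitutions/site.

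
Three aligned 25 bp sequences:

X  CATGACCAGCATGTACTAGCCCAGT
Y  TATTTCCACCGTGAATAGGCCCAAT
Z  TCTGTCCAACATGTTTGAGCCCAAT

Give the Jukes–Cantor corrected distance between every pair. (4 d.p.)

d(X,Y) = 0.5716, d(X,Z) = 0.4172, d(Y,Z) = 0.4172

X–Y: 10/25 sites differ → p = 0.4, d = −0.75 ln(1 − 0.533333) = 0.571605 ≈ 0.5716.
X–Z: 8/25 sites differ → p = 0.32, d = −0.75 ln(1 − 0.426667) = 0.417216 ≈ 0.4172.
Y–Z: 8/25 sites differ → p = 0.32, d = −0.75 ln(1 − 0.426667) = 0.417216 ≈ 0.4172.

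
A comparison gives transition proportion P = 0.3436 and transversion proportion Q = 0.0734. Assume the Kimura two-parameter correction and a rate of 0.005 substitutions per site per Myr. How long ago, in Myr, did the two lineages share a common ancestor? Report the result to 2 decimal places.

75.45

Under the Kimura two-parameter model, d = −½ ln(1 − 2P − Q) − ¼ ln(1 − 2Q).
1 − 2P − Q = 0.2394, giving −½ ln(0.2394) = 0.714810.
1 − 2Q = 0.8532, giving −¼ ln(0.8532) = 0.039690.
d = 0.714810 + 0.039690 = 0.754500.
Under a molecular clock d = 2μt, so t = d/(2μ) = 0.754500 / (2 × 0.005) = 75.45 Myr.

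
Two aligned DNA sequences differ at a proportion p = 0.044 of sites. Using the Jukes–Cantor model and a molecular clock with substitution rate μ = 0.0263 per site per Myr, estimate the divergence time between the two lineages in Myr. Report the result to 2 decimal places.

0.86

d = −(3/4) ln(1 − 4p/3) = −0.75 ln(1 − 0.058667) = −0.75 ln(0.941333)
  = −0.75 × (-0.060458) = 0.045344 substitutions/site.
Under a molecular clock d = 2μt, so t = d/(2μ) = 0.045344 / (2 × 0.0263) = 0.86 Myr.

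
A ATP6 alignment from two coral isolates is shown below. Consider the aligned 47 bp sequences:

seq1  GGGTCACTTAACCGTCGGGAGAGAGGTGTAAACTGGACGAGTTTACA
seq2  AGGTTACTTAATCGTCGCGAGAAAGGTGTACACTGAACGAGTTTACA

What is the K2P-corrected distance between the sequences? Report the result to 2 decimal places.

Of 47 sites, 5 differences are transitions and 2 are transversions, so P = 5/47 ≈ 0.106383 and Q = 2/47 ≈ 0.042553.
Under the Kimura two-parameter model, d = −½ ln(1 − 2P − Q) − ¼ ln(1 − 2Q).
1 − 2P − Q = 0.744681, giving −½ ln(0.744681) = 0.147400.
1 − 2Q = 0.914894, giving −¼ ln(0.914894) = 0.022237.
d = 0.147400 + 0.022237 = 0.169637.

0.17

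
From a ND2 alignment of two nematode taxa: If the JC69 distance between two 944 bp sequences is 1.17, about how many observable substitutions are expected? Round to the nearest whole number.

Invert JC69: p = (3/4)(1 − e^(−4d/3)) = 0.75 × (1 − e^(-1.56)) = 0.75 × (1 − 0.210136) = 0.592398.
Expected differing sites = pL ≈ 0.592398 × 944 = 559.223712 ≈ 559.

559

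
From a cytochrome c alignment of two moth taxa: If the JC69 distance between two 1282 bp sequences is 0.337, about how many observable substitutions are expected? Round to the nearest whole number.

Invert JC69: p = (3/4)(1 − e^(−4d/3)) = 0.75 × (1 − e^(-0.449333)) = 0.75 × (1 − 0.638054) = 0.271460.
Expected differing sites = pL ≈ 0.271460 × 1282 = 348.01172 ≈ 348.

348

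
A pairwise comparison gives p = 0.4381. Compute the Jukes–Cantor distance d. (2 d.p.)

0.66

d = −(3/4) ln(1 − 4p/3) = −0.75 ln(1 − 0.584133) = −0.75 ln(0.415867)
  = −0.75 × (-0.877390) = 0.658043 substitutions/site.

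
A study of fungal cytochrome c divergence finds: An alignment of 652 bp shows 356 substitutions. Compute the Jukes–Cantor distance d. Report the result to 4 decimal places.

0.9765

p = 356/652 ≈ 0.546012.
d = −(3/4) ln(1 − 4p/3) = −0.75 ln(1 − 0.728016) = −0.75 ln(0.271984)
  = −0.75 × (-1.302012) = 0.976509 substitutions/site.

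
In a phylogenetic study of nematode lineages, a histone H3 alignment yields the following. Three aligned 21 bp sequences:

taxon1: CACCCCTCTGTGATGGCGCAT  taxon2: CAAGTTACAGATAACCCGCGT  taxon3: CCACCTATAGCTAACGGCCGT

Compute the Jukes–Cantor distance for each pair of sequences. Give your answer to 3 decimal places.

d(taxon1,taxon2) = 1.076, d(taxon1,taxon3) = 1.309, d(taxon2,taxon3) = 0.532

taxon1–taxon2: 12/21 sites differ → p ≈ 0.571429, d = −0.75 ln(1 − 0.761905) = 1.076314 ≈ 1.076.
taxon1–taxon3: 13/21 sites differ → p ≈ 0.619048, d = −0.75 ln(1 − 0.825397) = 1.308930 ≈ 1.309.
taxon2–taxon3: 8/21 sites differ → p ≈ 0.380952, d = −0.75 ln(1 − 0.507936) = 0.531860 ≈ 0.532.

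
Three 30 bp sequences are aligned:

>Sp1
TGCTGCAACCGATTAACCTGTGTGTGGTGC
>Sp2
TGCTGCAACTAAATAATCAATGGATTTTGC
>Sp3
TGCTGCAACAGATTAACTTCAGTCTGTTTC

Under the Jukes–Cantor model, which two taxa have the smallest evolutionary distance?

Sp1 and Sp3

Sp1–Sp2: 10/30 differ, p = 0.333, d = 0.441.
Sp1–Sp3: 7/30 differ, p = 0.233, d = 0.280.
Sp2–Sp3: 12/30 differ, p = 0.400, d = 0.572.
The smallest distance is between Sp1 and Sp3.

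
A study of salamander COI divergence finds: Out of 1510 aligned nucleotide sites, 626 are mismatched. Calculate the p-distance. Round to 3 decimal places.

0.415

p = 626/1510 = 0.414569… ≈ 0.415 (to 3 d.p.).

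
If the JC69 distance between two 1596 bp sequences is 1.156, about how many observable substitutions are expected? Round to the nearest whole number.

941

Invert JC69: p = (3/4)(1 − e^(−4d/3)) = 0.75 × (1 − e^(-1.541333)) = 0.75 × (1 − 0.214096) = 0.589428.
Expected differing sites = pL ≈ 0.589428 × 1596 = 940.727088 ≈ 941.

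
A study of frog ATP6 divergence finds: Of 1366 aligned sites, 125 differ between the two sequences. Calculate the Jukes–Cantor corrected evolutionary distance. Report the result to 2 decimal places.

0.10

p = 125/1366 ≈ 0.091508.
d = −(3/4) ln(1 − 4p/3) = −0.75 ln(1 − 0.122011) = −0.75 ln(0.877989)
  = −0.75 × (-0.130121) = 0.097591 substitutions/site.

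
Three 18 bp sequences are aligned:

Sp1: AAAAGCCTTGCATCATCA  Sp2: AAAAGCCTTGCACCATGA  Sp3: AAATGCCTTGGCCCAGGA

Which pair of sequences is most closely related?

Sp1–Sp2: 2/18 differ, p = 0.111, d = 0.120.
Sp1–Sp3: 6/18 differ, p = 0.333, d = 0.441.
Sp2–Sp3: 4/18 differ, p = 0.222, d = 0.264.
The smallest distance is between Sp1 and Sp2.

Sp1 and Sp2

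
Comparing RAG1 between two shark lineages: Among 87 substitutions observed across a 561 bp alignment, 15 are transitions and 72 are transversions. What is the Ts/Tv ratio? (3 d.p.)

R = 15/72 = 0.208333… ≈ 0.208 (to 3 d.p.).

0.208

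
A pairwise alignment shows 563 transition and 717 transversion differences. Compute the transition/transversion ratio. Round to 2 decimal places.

0.79

R = 563/717 = 0.785216… ≈ 0.79 (to 2 d.p.).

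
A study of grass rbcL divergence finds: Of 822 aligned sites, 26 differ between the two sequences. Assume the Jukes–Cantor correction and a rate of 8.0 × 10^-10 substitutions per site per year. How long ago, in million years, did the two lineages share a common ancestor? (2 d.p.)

p = 26/822 ≈ 0.03163.
d = −(3/4) ln(1 − 4p/3) = −0.75 ln(1 − 0.042173) = −0.75 ln(0.957827)
  = −0.75 × (-0.043088) = 0.032316 substitutions/site.
Under a molecular clock d = 2μt, so t = d/(2μ) = 0.032316 / (2 × 8.0 × 10^-10) = 20.20 million years.

20.20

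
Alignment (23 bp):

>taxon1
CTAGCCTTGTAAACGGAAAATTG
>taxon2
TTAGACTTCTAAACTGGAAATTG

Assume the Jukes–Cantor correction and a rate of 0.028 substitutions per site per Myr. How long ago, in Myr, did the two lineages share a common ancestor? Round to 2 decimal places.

4.58

The sequences differ at 5 of 23 sites (1, 5, 9, 15, 17), so p = 5/23 ≈ 0.217391.
d = −(3/4) ln(1 − 4p/3) = −0.75 ln(1 − 0.289855) = −0.75 ln(0.710145)
  = −0.75 × (-0.342286) = 0.256715 substitutions/site.
Under a molecular clock d = 2μt, so t = d/(2μ) = 0.256715 / (2 × 0.028) = 4.58 Myr.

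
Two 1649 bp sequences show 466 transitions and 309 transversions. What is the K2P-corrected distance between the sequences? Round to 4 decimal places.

0.8157

P = 466/1649 ≈ 0.282596 and Q = 309/1649 ≈ 0.187386.
Under the Kimura two-parameter model, d = −½ ln(1 − 2P − Q) − ¼ ln(1 − 2Q).
1 − 2P − Q = 0.247422, giving −½ ln(0.247422) = 0.698330.
1 − 2Q = 0.625228, giving −¼ ln(0.625228) = 0.117410.
d = 0.698330 + 0.117410 = 0.815740.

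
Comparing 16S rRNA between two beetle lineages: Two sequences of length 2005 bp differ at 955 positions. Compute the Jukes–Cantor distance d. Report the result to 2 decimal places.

p = 955/2005 ≈ 0.476309.
d = −(3/4) ln(1 − 4p/3) = −0.75 ln(1 − 0.635079) = −0.75 ln(0.364921)
  = −0.75 × (-1.008074) = 0.756056 substitutions/site.

0.76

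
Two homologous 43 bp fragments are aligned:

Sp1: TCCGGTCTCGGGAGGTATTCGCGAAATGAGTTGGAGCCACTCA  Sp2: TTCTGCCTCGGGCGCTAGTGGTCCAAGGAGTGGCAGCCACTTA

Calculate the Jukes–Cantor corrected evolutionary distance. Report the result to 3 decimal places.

0.427

The sequences differ at 14 of 43 sites, so p = 14/43 ≈ 0.325581.
d = −(3/4) ln(1 − 4p/3) = −0.75 ln(1 − 0.434108) = −0.75 ln(0.565892)
  = −0.75 × (-0.569352) = 0.427014 substitutions/site.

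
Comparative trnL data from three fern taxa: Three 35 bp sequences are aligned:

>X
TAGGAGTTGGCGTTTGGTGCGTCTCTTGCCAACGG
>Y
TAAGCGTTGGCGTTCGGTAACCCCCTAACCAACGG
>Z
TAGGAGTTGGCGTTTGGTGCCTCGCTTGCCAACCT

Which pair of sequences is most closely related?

X and Z

X–Y: 10/35 differ, p = 0.286, d = 0.360.
X–Z: 4/35 differ, p = 0.114, d = 0.124.
Y–Z: 11/35 differ, p = 0.314, d = 0.407.
The smallest distance is between X and Z.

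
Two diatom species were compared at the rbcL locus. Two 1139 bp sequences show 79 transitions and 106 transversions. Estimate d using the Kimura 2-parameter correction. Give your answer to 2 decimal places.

0.18

P = 79/1139 ≈ 0.069359 and Q = 106/1139 ≈ 0.093064.
Under the Kimura two-parameter model, d = −½ ln(1 − 2P − Q) − ¼ ln(1 − 2Q).
1 − 2P − Q = 0.768218, giving −½ ln(0.768218) = 0.131841.
1 − 2Q = 0.813872, giving −¼ ln(0.813872) = 0.051488.
d = 0.131841 + 0.051488 = 0.183329.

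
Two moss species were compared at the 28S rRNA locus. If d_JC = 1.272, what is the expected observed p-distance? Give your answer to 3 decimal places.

0.612

p = (3/4)(1 − e^(−4d/3)) = 0.75 × (1 − e^(-1.696)) = 0.75 × (1 − 0.183416) = 0.612438.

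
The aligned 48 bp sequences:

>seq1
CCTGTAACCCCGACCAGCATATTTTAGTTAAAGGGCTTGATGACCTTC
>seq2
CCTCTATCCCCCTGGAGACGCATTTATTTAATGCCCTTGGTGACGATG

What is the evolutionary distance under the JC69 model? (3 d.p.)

0.563

The sequences differ at 19 of 48 sites, so p = 19/48 ≈ 0.395833.
d = −(3/4) ln(1 − 4p/3) = −0.75 ln(1 − 0.527777) = −0.75 ln(0.472223)
  = −0.75 × (-0.750304) = 0.562728 substitutions/site.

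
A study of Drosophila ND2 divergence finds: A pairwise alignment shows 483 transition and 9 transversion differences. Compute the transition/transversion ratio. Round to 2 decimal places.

53.67

R = 483/9 = 53.666666… ≈ 53.67 (to 2 d.p.).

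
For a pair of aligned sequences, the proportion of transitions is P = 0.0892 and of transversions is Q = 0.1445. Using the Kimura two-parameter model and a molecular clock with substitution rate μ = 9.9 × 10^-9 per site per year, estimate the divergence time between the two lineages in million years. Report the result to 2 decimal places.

Under the Kimura two-parameter model, d = −½ ln(1 − 2P − Q) − ¼ ln(1 − 2Q).
1 − 2P − Q = 0.6771, giving −½ ln(0.6771) = 0.194968.
1 − 2Q = 0.711, giving −¼ ln(0.711) = 0.085271.
d = 0.194968 + 0.085271 = 0.280239.
Under a molecular clock d = 2μt, so t = d/(2μ) = 0.280239 / (2 × 9.9 × 10^-9) = 14.15 million years.

14.15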